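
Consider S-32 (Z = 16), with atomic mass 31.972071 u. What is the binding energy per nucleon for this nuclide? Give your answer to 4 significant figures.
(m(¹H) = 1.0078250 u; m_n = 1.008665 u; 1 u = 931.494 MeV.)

8.493 MeV/nucleon

With 16 protons and 16 neutrons (A = 32):
Mass of separated nucleons = 16(1.0078250) + 16(1.008665) = 16.1252000 + 16.138640 = 32.2638400 u
Δm = 32.2638400 − 31.972071 = 0.2917690 u
E_B = 0.2917690 × 931.494 = 271.781 MeV
BE/A = 271.781 MeV / 32 = 8.493 MeV/nucleon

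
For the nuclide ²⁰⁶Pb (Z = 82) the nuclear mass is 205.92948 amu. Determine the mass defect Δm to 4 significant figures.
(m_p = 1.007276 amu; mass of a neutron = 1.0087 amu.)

Z = 82, so N = A − Z = 206 − 82 = 124.
Total constituent mass: 82 × 1.007276 + 124 × 1.0087 = 207.675432 amu
The mass defect is 207.675432 − 205.92948 = 1.745952 amu.

1.746 amu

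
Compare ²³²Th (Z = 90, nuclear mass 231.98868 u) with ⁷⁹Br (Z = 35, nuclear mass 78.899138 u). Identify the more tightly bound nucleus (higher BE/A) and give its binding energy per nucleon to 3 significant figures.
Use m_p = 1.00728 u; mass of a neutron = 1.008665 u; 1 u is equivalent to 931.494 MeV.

²³²Th: Σm = 90(1.00728) + 142(1.008665) = 233.885630 u; Δm = 1.896950 u; E_B = 1767.0 MeV; E_B/A = 7.616 MeV
⁷⁹Br: Σm = 35(1.00728) + 44(1.008665) = 79.636060 u; Δm = 0.736922 u; E_B = 686.44 MeV; E_B/A = 8.689 MeV
⁷⁹Br has the higher binding energy per nucleon, so it is the more tightly bound nucleus.

⁷⁹Br; 8.69 MeV/nucleon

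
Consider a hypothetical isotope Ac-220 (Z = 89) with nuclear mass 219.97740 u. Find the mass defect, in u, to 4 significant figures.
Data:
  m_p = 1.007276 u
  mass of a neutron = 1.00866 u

1.805 u

Σm = 89·m_p + 131·m_n = 89.647564 + 132.13446 = 221.782024 u
Mass defect Δm = 221.782024 − 219.97740 = 1.804624 u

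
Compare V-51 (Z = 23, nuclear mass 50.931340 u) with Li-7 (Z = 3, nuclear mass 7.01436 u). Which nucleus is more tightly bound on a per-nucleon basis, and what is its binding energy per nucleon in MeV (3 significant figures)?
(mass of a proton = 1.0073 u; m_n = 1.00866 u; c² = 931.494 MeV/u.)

V-51; 8.75 MeV/nucleon

V-51: Σm = 23(1.0073) + 28(1.00866) = 51.41038 u; Δm = 0.479040 u; E_B = 446.22 MeV; E_B/A = 8.749 MeV
Li-7: Σm = 3(1.0073) + 4(1.00866) = 7.05654 u; Δm = 0.04218 u; E_B = 39.290 MeV; E_B/A = 5.613 MeV
V-51 has the higher binding energy per nucleon, so it is the more tightly bound nucleus.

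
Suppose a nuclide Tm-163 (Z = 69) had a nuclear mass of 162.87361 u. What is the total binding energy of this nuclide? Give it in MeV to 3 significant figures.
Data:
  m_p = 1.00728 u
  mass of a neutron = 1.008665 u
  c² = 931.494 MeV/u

1340 MeV

With 69 protons and 94 neutrons (A = 163):
Total constituent mass: 69 × 1.00728 + 94 × 1.008665 = 164.316830 u
The mass defect is 164.316830 − 162.87361 = 1.443220 u.
E_B = 1.443220 × 931.494 = 1344.35 MeV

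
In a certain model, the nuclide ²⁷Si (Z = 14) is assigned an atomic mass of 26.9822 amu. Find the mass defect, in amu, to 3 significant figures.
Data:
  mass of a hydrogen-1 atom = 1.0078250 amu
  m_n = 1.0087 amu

0.240 amu

With 14 protons and 13 neutrons (A = 27):
Σm = 14·m(¹H) + 13·m_n = 14.1095500 + 13.1131 = 27.2226500 amu
Δm = 27.2226500 − 26.9822 = 0.2404500 amu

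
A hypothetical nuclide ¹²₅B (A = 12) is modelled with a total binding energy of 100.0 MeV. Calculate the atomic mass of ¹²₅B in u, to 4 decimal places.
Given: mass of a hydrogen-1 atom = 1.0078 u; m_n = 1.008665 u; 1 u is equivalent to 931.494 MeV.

Mass defect = 100.0 MeV / (931.494 MeV/u) = 0.107354 u
Constituent mass = 5(1.0078) + 7(1.008665) = 12.099655 u
Atomic mass = 12.099655 − 0.107354 = 11.992301 u ≈ 11.9923 u (to 4 decimal places)

11.9923 u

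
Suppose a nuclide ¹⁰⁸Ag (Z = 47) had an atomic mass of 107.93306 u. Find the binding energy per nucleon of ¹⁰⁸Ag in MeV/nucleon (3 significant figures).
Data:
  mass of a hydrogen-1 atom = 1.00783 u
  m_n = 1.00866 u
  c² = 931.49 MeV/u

8.31 MeV/nucleon

Total constituent mass: 47 × 1.00783 + 61 × 1.00866 = 108.89627 u
The mass defect is 108.89627 − 107.93306 = 0.96321 u.
Binding energy = Δm·c² = 0.96321 × 931.49 MeV/u = 897.220 MeV
Dividing by A = 108 gives 8.308 MeV per nucleon.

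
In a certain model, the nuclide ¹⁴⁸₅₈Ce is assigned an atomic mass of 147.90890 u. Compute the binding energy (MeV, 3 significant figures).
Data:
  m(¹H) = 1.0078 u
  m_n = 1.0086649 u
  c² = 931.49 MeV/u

1230 MeV

With 58 protons and 90 neutrons (A = 148):
Mass of separated nucleons = 58(1.0078) + 90(1.0086649) = 58.4524 + 90.7798410 = 149.2322410 u
Mass defect Δm = 149.2322410 − 147.90890 = 1.3233410 u
Binding energy = Δm·c² = 1.3233410 × 931.49 MeV/u = 1232.68 MeV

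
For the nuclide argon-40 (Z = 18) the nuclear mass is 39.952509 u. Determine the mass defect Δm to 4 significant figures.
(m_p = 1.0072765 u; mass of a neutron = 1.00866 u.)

Mass of separated nucleons = 18(1.0072765) + 22(1.00866) = 18.1309770 + 22.19052 = 40.3214970 u
Δm = 40.3214970 − 39.952509 = 0.3689880 u

0.3690 u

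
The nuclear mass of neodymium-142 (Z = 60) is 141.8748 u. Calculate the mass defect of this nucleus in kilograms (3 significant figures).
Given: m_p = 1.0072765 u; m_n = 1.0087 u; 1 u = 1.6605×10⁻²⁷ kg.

The nucleus contains 60 protons and 142 − 60 = 82 neutrons.
Total constituent mass: 60 × 1.0072765 + 82 × 1.0087 = 143.1499900 u
Δm = 143.1499900 − 141.8748 = 1.2751900 u
In SI units: 1.2751900 u × 1.6605×10⁻²⁷ kg/u = 2.1175e-27 kg

2.12e-27 kg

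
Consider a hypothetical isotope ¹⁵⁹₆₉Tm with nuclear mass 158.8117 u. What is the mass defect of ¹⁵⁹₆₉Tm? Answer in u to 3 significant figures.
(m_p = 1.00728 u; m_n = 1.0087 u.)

Total constituent mass: 69 × 1.00728 + 90 × 1.0087 = 160.28532 u
Mass defect Δm = 160.28532 − 158.8117 = 1.47362 u

1.47 u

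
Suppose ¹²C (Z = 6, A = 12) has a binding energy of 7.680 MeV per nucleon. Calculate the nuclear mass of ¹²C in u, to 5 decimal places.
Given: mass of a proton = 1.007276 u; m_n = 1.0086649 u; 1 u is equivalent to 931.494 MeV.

11.99671 u

Total binding energy = 12 × 7.680 = 92.160 MeV
Mass defect = 92.160 MeV / (931.494 MeV/u) = 0.0989378 u
Constituent mass = 6(1.007276) + 6(1.0086649) = 12.0956454 u
Nuclear mass = 12.0956454 − 0.0989378 = 11.9967076 u ≈ 11.99671 u (to 5 decimal places)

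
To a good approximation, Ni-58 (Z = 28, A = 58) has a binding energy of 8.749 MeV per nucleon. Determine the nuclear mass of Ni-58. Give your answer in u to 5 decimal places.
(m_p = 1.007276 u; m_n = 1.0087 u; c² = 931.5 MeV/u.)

57.91997 u

Total binding energy = 58 × 8.749 = 507.442 MeV
Mass defect = 507.442 MeV / (931.5 MeV/u) = 0.5447579 u
Constituent mass = 28(1.007276) + 30(1.0087) = 58.464728 u
Nuclear mass = 58.464728 − 0.5447579 = 57.9199701 u ≈ 57.91997 u (to 5 decimal places)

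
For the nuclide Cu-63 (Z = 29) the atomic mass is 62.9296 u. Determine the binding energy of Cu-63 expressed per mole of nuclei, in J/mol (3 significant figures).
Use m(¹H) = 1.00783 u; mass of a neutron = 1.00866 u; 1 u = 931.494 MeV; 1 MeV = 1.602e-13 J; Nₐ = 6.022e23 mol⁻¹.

5.32e+13 J/mol

Total constituent mass: 29 × 1.00783 + 34 × 1.00866 = 63.52151 u
Δm = 63.52151 − 62.9296 = 0.59191 u
Binding energy = Δm·c² = 0.59191 × 931.494 MeV/u = 551.361 MeV
Per nucleus in joules: 551.361 MeV × 1.602e-13 J/MeV = 8.8328e-11 J
Per mole: 8.8328e-11 J × 6.022e23 mol⁻¹ = 5.3191e+13 J/mol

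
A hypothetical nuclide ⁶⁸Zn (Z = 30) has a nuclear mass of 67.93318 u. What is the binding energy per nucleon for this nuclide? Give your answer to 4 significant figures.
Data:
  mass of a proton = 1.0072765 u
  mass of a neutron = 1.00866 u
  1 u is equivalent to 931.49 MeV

With 30 protons and 38 neutrons (A = 68):
Total constituent mass: 30 × 1.0072765 + 38 × 1.00866 = 68.5473750 u
Mass defect Δm = 68.5473750 − 67.93318 = 0.6141950 u
Binding energy = Δm·c² = 0.6141950 × 931.49 MeV/u = 572.117 MeV
Per nucleon: 572.117 / 68 = 8.413 MeV

8.413 MeV/nucleon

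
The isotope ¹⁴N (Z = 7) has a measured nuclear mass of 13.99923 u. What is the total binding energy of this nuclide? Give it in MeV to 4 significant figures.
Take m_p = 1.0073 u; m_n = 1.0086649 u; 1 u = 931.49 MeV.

104.8 MeV

With 7 protons and 7 neutrons (A = 14):
Total constituent mass: 7 × 1.0073 + 7 × 1.0086649 = 14.1117543 u
The mass defect is 14.1117543 − 13.99923 = 0.1125243 u.
Converting to energy: 0.1125243 u × 931.49 MeV/u = 104.815 MeV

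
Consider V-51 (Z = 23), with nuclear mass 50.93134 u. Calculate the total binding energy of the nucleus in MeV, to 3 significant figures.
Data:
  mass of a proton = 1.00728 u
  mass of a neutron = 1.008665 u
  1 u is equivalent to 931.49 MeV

Σm = 23·m_p + 28·m_n = 23.16744 + 28.242620 = 51.410060 u
Δm = 51.410060 − 50.93134 = 0.478720 u
Binding energy = Δm·c² = 0.478720 × 931.49 MeV/u = 445.923 MeV

446 MeV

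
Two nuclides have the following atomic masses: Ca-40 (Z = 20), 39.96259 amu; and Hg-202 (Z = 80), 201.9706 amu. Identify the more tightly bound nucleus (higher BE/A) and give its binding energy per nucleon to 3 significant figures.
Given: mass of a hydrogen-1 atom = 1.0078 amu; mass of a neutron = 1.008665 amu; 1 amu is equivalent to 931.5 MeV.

Ca-40: Σm = 20(1.0078) + 20(1.008665) = 40.329300 amu; Δm = 0.366710 amu; E_B = 341.59 MeV; E_B/A = 8.540 MeV
Hg-202: Σm = 80(1.0078) + 122(1.008665) = 203.681130 amu; Δm = 1.710530 amu; E_B = 1593.4 MeV; E_B/A = 7.888 MeV
Ca-40 has the higher binding energy per nucleon, so it is the more tightly bound nucleus.

Ca-40; 8.54 MeV/nucleon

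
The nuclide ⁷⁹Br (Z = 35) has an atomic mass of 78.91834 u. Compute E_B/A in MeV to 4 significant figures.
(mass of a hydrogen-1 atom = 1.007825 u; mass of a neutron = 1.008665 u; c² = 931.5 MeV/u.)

The nucleus contains 35 protons and 79 − 35 = 44 neutrons.
Mass of separated nucleons = 35(1.007825) + 44(1.008665) = 35.273875 + 44.381260 = 79.655135 u
Mass defect Δm = 79.655135 − 78.91834 = 0.736795 u
Binding energy = Δm·c² = 0.736795 × 931.5 MeV/u = 686.325 MeV
BE/A = 686.325 MeV / 79 = 8.688 MeV/nucleon

8.688 MeV/nucleon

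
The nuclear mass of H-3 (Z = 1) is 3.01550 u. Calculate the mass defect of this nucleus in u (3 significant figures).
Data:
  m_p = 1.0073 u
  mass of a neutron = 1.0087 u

With 1 protons and 2 neutrons (A = 3):
Total constituent mass: 1 × 1.0073 + 2 × 1.0087 = 3.0247 u
Mass defect Δm = 3.0247 − 3.01550 = 0.00920 u

0.00920 u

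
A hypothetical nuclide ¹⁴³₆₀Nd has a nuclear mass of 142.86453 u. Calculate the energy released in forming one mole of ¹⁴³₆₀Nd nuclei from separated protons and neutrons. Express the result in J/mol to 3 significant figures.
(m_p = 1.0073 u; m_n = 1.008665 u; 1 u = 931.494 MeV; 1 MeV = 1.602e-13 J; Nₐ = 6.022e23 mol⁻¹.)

1.16e+14 J/mol

Total constituent mass: 60 × 1.0073 + 83 × 1.008665 = 144.157195 u
Mass defect Δm = 144.157195 − 142.86453 = 1.292665 u
E_B = 1.292665 × 931.494 = 1204.11 MeV
Per nucleus in joules: 1204.11 MeV × 1.602e-13 J/MeV = 1.9290e-10 J
Per mole: 1.9290e-10 J × 6.022e23 mol⁻¹ = 1.1616e+14 J/mol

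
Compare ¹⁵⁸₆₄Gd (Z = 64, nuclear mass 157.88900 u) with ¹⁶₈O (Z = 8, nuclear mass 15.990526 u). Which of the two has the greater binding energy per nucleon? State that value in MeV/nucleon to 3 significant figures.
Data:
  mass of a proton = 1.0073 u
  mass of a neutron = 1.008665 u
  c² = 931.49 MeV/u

¹⁵⁸₆₄Gd; 8.21 MeV/nucleon

¹⁵⁸₆₄Gd: Σm = 64(1.0073) + 94(1.008665) = 159.281710 u; Δm = 1.392710 u; E_B = 1297.3 MeV; E_B/A = 8.211 MeV
¹⁶₈O: Σm = 8(1.0073) + 8(1.008665) = 16.127720 u; Δm = 0.137194 u; E_B = 127.79 MeV; E_B/A = 7.987 MeV
¹⁵⁸₆₄Gd has the higher binding energy per nucleon, so it is the more tightly bound nucleus.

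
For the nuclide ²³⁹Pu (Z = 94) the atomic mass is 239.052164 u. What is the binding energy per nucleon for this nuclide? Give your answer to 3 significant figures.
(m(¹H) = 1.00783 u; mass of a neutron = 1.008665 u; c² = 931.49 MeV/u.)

With 94 protons and 145 neutrons (A = 239):
Total constituent mass: 94 × 1.00783 + 145 × 1.008665 = 240.992445 u
Mass defect Δm = 240.992445 − 239.052164 = 1.940281 u
Converting to energy: 1.940281 u × 931.49 MeV/u = 1807.35 MeV
Per nucleon: 1807.35 / 239 = 7.562 MeV

7.56 MeV/nucleon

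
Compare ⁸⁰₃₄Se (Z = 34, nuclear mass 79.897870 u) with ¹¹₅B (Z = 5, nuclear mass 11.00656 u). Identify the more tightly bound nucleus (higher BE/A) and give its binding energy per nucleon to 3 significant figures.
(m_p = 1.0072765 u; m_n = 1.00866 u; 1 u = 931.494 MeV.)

⁸⁰₃₄Se: Σm = 34(1.0072765) + 46(1.00866) = 80.6457610 u; Δm = 0.7478910 u; E_B = 696.66 MeV; E_B/A = 8.708 MeV
¹¹₅B: Σm = 5(1.0072765) + 6(1.00866) = 11.0883425 u; Δm = 0.0817825 u; E_B = 76.180 MeV; E_B/A = 6.925 MeV
⁸⁰₃₄Se has the higher binding energy per nucleon, so it is the more tightly bound nucleus.

⁸⁰₃₄Se; 8.71 MeV/nucleon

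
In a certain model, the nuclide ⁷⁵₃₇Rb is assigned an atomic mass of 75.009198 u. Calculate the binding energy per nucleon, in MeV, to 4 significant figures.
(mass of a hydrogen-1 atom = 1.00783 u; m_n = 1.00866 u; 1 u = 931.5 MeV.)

7.571 MeV/nucleon

Mass of separated nucleons = 37(1.00783) + 38(1.00866) = 37.28971 + 38.32908 = 75.61879 u
Mass defect Δm = 75.61879 − 75.009198 = 0.609592 u
E_B = 0.609592 × 931.5 = 567.835 MeV
Dividing by A = 75 gives 7.571 MeV per nucleon.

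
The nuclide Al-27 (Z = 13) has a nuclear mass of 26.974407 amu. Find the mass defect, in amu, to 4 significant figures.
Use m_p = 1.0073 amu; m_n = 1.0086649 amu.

The nucleus contains 13 protons and 27 − 13 = 14 neutrons.
Σm = 13·m_p + 14·m_n = 13.0949 + 14.1213086 = 27.2162086 amu
Mass defect Δm = 27.2162086 − 26.974407 = 0.2418016 amu

0.2418 amu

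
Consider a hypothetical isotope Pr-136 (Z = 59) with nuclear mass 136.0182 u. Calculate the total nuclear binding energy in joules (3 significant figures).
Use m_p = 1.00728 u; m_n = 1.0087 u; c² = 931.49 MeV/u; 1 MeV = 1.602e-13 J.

1.61e-10 J

Mass of separated nucleons = 59(1.00728) + 77(1.0087) = 59.42952 + 77.6699 = 137.09942 u
Δm = 137.09942 − 136.0182 = 1.08122 u
Binding energy = Δm·c² = 1.08122 × 931.49 MeV/u = 1007.15 MeV
In joules: 1007.15 MeV × 1.602e-13 J/MeV = 1.6135e-10 J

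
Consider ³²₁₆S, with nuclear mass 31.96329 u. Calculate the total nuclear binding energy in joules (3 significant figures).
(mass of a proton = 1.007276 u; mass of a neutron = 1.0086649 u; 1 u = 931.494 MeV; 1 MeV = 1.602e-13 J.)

With 16 protons and 16 neutrons (A = 32):
Σm = 16·m_p + 16·m_n = 16.116416 + 16.1386384 = 32.2550544 u
Δm = 32.2550544 − 31.96329 = 0.2917644 u
Binding energy = Δm·c² = 0.2917644 × 931.494 MeV/u = 271.777 MeV
In joules: 271.777 MeV × 1.602e-13 J/MeV = 4.3539e-11 J

4.35e-11 J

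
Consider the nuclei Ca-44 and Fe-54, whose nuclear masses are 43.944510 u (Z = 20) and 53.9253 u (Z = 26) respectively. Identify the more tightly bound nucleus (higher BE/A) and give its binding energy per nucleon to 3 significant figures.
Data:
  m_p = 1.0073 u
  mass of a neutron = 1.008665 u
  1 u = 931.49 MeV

Ca-44: Σm = 20(1.0073) + 24(1.008665) = 44.353960 u; Δm = 0.409450 u; E_B = 381.40 MeV; E_B/A = 8.668 MeV
Fe-54: Σm = 26(1.0073) + 28(1.008665) = 54.432420 u; Δm = 0.507120 u; E_B = 472.38 MeV; E_B/A = 8.748 MeV
Fe-54 has the higher binding energy per nucleon, so it is the more tightly bound nucleus.

Fe-54; 8.75 MeV/nucleon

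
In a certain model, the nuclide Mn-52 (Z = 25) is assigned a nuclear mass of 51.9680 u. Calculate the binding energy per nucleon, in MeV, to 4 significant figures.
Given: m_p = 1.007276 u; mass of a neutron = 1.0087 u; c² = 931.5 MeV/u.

8.040 MeV/nucleon

The nucleus contains 25 protons and 52 − 25 = 27 neutrons.
Mass of separated nucleons = 25(1.007276) + 27(1.0087) = 25.181900 + 27.2349 = 52.416800 u
Mass defect Δm = 52.416800 − 51.9680 = 0.448800 u
Converting to energy: 0.448800 u × 931.5 MeV/u = 418.057 MeV
Per nucleon: 418.057 / 52 = 8.040 MeV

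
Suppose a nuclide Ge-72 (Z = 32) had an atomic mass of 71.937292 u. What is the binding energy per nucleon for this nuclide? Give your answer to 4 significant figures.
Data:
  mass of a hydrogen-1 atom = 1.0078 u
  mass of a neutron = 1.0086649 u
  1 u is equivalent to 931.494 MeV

8.525 MeV/nucleon

Total constituent mass: 32 × 1.0078 + 40 × 1.0086649 = 72.5961960 u
Mass defect Δm = 72.5961960 − 71.937292 = 0.6589040 u
Converting to energy: 0.6589040 u × 931.494 MeV/u = 613.765 MeV
Per nucleon: 613.765 / 72 = 8.525 MeV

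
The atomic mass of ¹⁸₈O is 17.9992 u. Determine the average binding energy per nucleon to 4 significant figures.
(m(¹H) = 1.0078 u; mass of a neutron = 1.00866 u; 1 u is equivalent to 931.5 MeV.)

Mass of separated nucleons = 8(1.0078) + 10(1.00866) = 8.0624 + 10.08660 = 18.14900 u
Δm = 18.14900 − 17.9992 = 0.14980 u
Converting to energy: 0.14980 u × 931.5 MeV/u = 139.539 MeV
Per nucleon: 139.539 / 18 = 7.752 MeV

7.752 MeV/nucleon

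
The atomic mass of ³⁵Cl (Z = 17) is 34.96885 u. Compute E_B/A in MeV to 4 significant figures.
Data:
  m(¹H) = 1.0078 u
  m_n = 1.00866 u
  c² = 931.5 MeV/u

With 17 protons and 18 neutrons (A = 35):
Mass of separated nucleons = 17(1.0078) + 18(1.00866) = 17.1326 + 18.15588 = 35.28848 u
The mass defect is 35.28848 − 34.96885 = 0.31963 u.
Converting to energy: 0.31963 u × 931.5 MeV/u = 297.735 MeV
BE/A = 297.735 MeV / 35 = 8.507 MeV/nucleon

8.507 MeV/nucleon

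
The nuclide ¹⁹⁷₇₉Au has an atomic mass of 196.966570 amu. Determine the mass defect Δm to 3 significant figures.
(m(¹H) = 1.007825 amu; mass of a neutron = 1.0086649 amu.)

1.67 amu

Σm = 79·m(¹H) + 118·m_n = 79.618175 + 119.0224582 = 198.6406332 amu
Δm = 198.6406332 − 196.966570 = 1.6740632 amu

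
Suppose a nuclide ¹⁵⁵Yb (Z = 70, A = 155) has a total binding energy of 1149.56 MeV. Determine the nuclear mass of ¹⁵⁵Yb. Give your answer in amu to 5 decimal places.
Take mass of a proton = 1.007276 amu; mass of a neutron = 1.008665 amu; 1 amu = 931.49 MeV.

Mass defect = 1149.56 MeV / (931.49 MeV/amu) = 1.2341088 amu
Constituent mass = 70(1.007276) + 85(1.008665) = 156.245845 amu
Nuclear mass = 156.245845 − 1.2341088 = 155.0117362 amu ≈ 155.01174 amu (to 5 decimal places)

155.01174 amu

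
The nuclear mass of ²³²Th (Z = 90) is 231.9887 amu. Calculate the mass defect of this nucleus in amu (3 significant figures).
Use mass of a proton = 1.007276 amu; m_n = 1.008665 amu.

1.90 amu

Z = 90, so N = A − Z = 232 − 90 = 142.
Σm = 90·m_p + 142·m_n = 90.654840 + 143.230430 = 233.885270 amu
Δm = 233.885270 − 231.9887 = 1.896570 amu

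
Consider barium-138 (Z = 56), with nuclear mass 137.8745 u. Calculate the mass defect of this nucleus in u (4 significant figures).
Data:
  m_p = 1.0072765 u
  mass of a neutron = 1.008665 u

With 56 protons and 82 neutrons (A = 138):
Σm = 56·m_p + 82·m_n = 56.4074840 + 82.710530 = 139.1180140 u
Δm = 139.1180140 − 137.8745 = 1.2435140 u

1.244 u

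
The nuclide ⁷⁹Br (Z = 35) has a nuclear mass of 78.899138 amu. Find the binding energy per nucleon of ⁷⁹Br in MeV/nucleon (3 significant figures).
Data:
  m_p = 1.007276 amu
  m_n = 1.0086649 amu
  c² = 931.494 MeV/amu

8.69 MeV/nucleon

Z = 35, so N = A − Z = 79 − 35 = 44.
Total constituent mass: 35 × 1.007276 + 44 × 1.0086649 = 79.6359156 amu
Δm = 79.6359156 − 78.899138 = 0.7367776 amu
Converting to energy: 0.7367776 amu × 931.494 MeV/amu = 686.304 MeV
Dividing by A = 79 gives 8.687 MeV per nucleon.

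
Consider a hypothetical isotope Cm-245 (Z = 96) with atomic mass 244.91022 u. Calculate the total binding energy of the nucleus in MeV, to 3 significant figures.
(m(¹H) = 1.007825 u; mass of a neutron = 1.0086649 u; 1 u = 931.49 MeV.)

1990 MeV

Mass of separated nucleons = 96(1.007825) + 149(1.0086649) = 96.751200 + 150.2910701 = 247.0422701 u
Δm = 247.0422701 − 244.91022 = 2.1320501 u
Converting to energy: 2.1320501 u × 931.49 MeV/u = 1985.98 MeV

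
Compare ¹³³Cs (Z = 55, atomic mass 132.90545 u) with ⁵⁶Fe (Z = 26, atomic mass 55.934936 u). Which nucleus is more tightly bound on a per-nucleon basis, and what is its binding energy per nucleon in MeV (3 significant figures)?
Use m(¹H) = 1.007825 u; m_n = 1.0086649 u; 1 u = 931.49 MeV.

¹³³Cs: Σm = 55(1.007825) + 78(1.0086649) = 134.1062372 u; Δm = 1.2007872 u; E_B = 1118.5 MeV; E_B/A = 8.410 MeV
⁵⁶Fe: Σm = 26(1.007825) + 30(1.0086649) = 56.4633970 u; Δm = 0.5284610 u; E_B = 492.26 MeV; E_B/A = 8.790 MeV
⁵⁶Fe has the higher binding energy per nucleon, so it is the more tightly bound nucleus.

⁵⁶Fe; 8.79 MeV/nucleon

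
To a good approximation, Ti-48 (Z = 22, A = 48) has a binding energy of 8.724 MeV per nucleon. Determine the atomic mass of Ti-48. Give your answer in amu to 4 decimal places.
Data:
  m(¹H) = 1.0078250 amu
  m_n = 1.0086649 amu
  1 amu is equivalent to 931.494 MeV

Total binding energy = 48 × 8.724 = 418.752 MeV
Mass defect = 418.752 MeV / (931.494 MeV/amu) = 0.449549 amu
Constituent mass = 22(1.0078250) + 26(1.0086649) = 48.3974374 amu
Atomic mass = 48.3974374 − 0.449549 = 47.9478884 amu ≈ 47.9479 amu (to 4 decimal places)

47.9479 amu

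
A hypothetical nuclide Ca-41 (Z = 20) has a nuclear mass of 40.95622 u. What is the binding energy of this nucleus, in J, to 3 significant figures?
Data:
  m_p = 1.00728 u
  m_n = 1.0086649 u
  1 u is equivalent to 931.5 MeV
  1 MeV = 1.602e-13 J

5.54e-11 J

The nucleus contains 20 protons and 41 − 20 = 21 neutrons.
Σm = 20·m_p + 21·m_n = 20.14560 + 21.1819629 = 41.3275629 u
Δm = 41.3275629 − 40.95622 = 0.3713429 u
E_B = 0.3713429 × 931.5 = 345.906 MeV
In joules: 345.906 MeV × 1.602e-13 J/MeV = 5.5414e-11 J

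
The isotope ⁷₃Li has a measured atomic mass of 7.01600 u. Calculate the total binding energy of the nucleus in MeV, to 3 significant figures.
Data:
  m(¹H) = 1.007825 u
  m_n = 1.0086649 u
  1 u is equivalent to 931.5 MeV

39.2 MeV

Mass of separated nucleons = 3(1.007825) + 4(1.0086649) = 3.023475 + 4.0346596 = 7.0581346 u
Δm = 7.0581346 − 7.01600 = 0.0421346 u
Binding energy = Δm·c² = 0.0421346 × 931.5 MeV/u = 39.2484 MeV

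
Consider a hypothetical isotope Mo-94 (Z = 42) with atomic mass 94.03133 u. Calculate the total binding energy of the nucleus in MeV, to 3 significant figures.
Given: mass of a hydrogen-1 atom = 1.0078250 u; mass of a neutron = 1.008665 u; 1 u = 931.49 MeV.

697 MeV

Z = 42, so N = A − Z = 94 − 42 = 52.
Total constituent mass: 42 × 1.0078250 + 52 × 1.008665 = 94.7792300 u
Δm = 94.7792300 − 94.03133 = 0.7479000 u
Converting to energy: 0.7479000 u × 931.49 MeV/u = 696.661 MeV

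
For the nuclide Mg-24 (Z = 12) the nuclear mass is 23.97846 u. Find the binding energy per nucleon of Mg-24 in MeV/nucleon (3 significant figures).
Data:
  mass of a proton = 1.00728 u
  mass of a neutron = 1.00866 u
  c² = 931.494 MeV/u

8.26 MeV/nucleon

Mass of separated nucleons = 12(1.00728) + 12(1.00866) = 12.08736 + 12.10392 = 24.19128 u
Mass defect Δm = 24.19128 − 23.97846 = 0.21282 u
Binding energy = Δm·c² = 0.21282 × 931.494 MeV/u = 198.241 MeV
Per nucleon: 198.241 / 24 = 8.260 MeV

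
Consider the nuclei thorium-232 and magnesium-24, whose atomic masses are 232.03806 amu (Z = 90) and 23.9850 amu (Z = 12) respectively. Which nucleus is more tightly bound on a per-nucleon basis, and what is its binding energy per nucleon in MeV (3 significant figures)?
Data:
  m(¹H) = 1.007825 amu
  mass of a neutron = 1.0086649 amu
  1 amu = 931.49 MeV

thorium-232: Σm = 90(1.007825) + 142(1.0086649) = 233.9346658 amu; Δm = 1.8966058 amu; E_B = 1766.669 MeV; E_B/A = 7.61495 MeV
magnesium-24: Σm = 12(1.007825) + 12(1.0086649) = 24.1978788 amu; Δm = 0.2128788 amu; E_B = 198.29 MeV; E_B/A = 8.262 MeV
magnesium-24 has the higher binding energy per nucleon, so it is the more tightly bound nucleus.

magnesium-24; 8.26 MeV/nucleon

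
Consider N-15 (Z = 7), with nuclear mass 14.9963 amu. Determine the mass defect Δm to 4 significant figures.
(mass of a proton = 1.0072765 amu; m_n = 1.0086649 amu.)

0.1240 amu

Total constituent mass: 7 × 1.0072765 + 8 × 1.0086649 = 15.1202547 amu
The mass defect is 15.1202547 − 14.9963 = 0.1239547 amu.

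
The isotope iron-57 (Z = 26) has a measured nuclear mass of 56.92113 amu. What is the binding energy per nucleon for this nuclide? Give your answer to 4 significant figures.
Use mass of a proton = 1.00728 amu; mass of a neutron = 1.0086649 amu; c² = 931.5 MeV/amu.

8.772 MeV/nucleon

Mass of separated nucleons = 26(1.00728) + 31(1.0086649) = 26.18928 + 31.2686119 = 57.4578919 amu
Mass defect Δm = 57.4578919 − 56.92113 = 0.5367619 amu
Converting to energy: 0.5367619 amu × 931.5 MeV/amu = 499.994 MeV
Dividing by A = 57 gives 8.772 MeV per nucleon.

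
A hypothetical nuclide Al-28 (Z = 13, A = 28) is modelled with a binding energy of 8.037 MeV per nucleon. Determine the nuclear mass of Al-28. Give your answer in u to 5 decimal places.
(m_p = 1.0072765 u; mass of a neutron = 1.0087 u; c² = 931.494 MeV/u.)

Total binding energy = 28 × 8.037 = 225.036 MeV
Mass defect = 225.036 MeV / (931.494 MeV/u) = 0.2415861 u
Constituent mass = 13(1.0072765) + 15(1.0087) = 28.2250945 u
Nuclear mass = 28.2250945 − 0.2415861 = 27.9835084 u ≈ 27.98351 u (to 5 decimal places)

27.98351 u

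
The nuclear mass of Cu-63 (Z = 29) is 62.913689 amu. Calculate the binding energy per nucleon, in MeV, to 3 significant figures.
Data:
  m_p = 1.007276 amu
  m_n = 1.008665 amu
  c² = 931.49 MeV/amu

Z = 29, so N = A − Z = 63 − 29 = 34.
Mass of separated nucleons = 29(1.007276) + 34(1.008665) = 29.211004 + 34.294610 = 63.505614 amu
Δm = 63.505614 − 62.913689 = 0.591925 amu
Converting to energy: 0.591925 amu × 931.49 MeV/amu = 551.372 MeV
Dividing by A = 63 gives 8.752 MeV per nucleon.

8.75 MeV/nucleon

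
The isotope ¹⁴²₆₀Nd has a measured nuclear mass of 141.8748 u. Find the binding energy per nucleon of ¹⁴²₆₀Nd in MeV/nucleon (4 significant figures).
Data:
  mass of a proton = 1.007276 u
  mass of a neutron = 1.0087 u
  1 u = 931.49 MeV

Σm = 60·m_p + 82·m_n = 60.436560 + 82.7134 = 143.149960 u
The mass defect is 143.149960 − 141.8748 = 1.275160 u.
Binding energy = Δm·c² = 1.275160 × 931.49 MeV/u = 1187.80 MeV
Per nucleon: 1187.80 / 142 = 8.365 MeV

8.365 MeV/nucleon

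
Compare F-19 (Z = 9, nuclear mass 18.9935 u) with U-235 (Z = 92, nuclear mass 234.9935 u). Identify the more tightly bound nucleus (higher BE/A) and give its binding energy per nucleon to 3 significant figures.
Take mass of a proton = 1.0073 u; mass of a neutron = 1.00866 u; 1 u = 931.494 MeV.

F-19: Σm = 9(1.0073) + 10(1.00866) = 19.15230 u; Δm = 0.15880 u; E_B = 147.92 MeV; E_B/A = 7.785 MeV
U-235: Σm = 92(1.0073) + 143(1.00866) = 236.90998 u; Δm = 1.91648 u; E_B = 1785.2 MeV; E_B/A = 7.597 MeV
F-19 has the higher binding energy per nucleon, so it is the more tightly bound nucleus.

F-19; 7.79 MeV/nucleon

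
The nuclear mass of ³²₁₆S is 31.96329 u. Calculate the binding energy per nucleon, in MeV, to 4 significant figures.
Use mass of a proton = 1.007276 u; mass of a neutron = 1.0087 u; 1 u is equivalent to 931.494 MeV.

8.509 MeV/nucleon

Z = 16, so N = A − Z = 32 − 16 = 16.
Mass of separated nucleons = 16(1.007276) + 16(1.0087) = 16.116416 + 16.1392 = 32.255616 u
The mass defect is 32.255616 − 31.96329 = 0.292326 u.
Binding energy = Δm·c² = 0.292326 × 931.494 MeV/u = 272.300 MeV
Dividing by A = 32 gives 8.509 MeV per nucleon.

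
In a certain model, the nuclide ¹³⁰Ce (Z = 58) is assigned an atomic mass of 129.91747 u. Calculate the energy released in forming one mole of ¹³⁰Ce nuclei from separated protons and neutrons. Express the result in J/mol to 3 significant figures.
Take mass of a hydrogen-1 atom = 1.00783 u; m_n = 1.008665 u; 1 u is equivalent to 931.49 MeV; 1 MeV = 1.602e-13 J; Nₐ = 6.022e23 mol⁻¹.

The nucleus contains 58 protons and 130 − 58 = 72 neutrons.
Total constituent mass: 58 × 1.00783 + 72 × 1.008665 = 131.078020 u
Δm = 131.078020 − 129.91747 = 1.160550 u
Converting to energy: 1.160550 u × 931.49 MeV/u = 1081.04 MeV
Per nucleus in joules: 1081.04 MeV × 1.602e-13 J/MeV = 1.7318e-10 J
Per mole: 1.7318e-10 J × 6.022e23 mol⁻¹ = 1.0429e+14 J/mol

1.04e+14 J/mol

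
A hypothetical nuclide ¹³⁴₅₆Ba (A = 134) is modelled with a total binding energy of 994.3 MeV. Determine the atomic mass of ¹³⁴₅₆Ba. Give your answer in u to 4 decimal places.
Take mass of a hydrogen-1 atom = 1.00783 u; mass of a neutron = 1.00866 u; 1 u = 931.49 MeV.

Mass defect = 994.3 MeV / (931.49 MeV/u) = 1.067430 u
Constituent mass = 56(1.00783) + 78(1.00866) = 135.11396 u
Atomic mass = 135.11396 − 1.067430 = 134.046530 u ≈ 134.0465 u (to 4 decimal places)

134.0465 u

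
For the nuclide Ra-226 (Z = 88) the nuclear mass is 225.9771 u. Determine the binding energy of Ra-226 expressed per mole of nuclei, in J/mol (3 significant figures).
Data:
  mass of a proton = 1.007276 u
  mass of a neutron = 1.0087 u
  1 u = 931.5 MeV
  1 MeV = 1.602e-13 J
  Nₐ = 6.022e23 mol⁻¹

1.67e+14 J/mol

The nucleus contains 88 protons and 226 − 88 = 138 neutrons.
Σm = 88·m_p + 138·m_n = 88.640288 + 139.2006 = 227.840888 u
Mass defect Δm = 227.840888 − 225.9771 = 1.863788 u
E_B = 1.863788 × 931.5 = 1736.12 MeV
Per nucleus in joules: 1736.12 MeV × 1.602e-13 J/MeV = 2.7813e-10 J
Per mole: 2.7813e-10 J × 6.022e23 mol⁻¹ = 1.6749e+14 J/mol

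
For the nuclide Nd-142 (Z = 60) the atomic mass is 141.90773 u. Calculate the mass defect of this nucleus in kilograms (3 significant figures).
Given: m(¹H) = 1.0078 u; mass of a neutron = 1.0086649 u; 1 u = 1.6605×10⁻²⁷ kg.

Σm = 60·m(¹H) + 82·m_n = 60.4680 + 82.7105218 = 143.1785218 u
Mass defect Δm = 143.1785218 − 141.90773 = 1.2707918 u
In SI units: 1.2707918 u × 1.6605×10⁻²⁷ kg/u = 2.1101e-27 kg

2.11e-27 kg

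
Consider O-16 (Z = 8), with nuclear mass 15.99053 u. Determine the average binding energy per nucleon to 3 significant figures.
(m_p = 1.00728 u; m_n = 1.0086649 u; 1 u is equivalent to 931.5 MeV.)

Z = 8, so N = A − Z = 16 − 8 = 8.
Σm = 8·m_p + 8·m_n = 8.05824 + 8.0693192 = 16.1275592 u
Mass defect Δm = 16.1275592 − 15.99053 = 0.1370292 u
E_B = 0.1370292 × 931.5 = 127.643 MeV
BE/A = 127.643 MeV / 16 = 7.978 MeV/nucleon

7.98 MeV/nucleon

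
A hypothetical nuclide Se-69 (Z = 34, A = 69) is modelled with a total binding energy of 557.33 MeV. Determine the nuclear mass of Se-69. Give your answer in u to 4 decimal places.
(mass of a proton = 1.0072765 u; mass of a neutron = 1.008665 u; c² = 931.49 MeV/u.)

Mass defect = 557.33 MeV / (931.49 MeV/u) = 0.598321 u
Constituent mass = 34(1.0072765) + 35(1.008665) = 69.5506760 u
Nuclear mass = 69.5506760 − 0.598321 = 68.9523550 u ≈ 68.9524 u (to 4 decimal places)

68.9524 u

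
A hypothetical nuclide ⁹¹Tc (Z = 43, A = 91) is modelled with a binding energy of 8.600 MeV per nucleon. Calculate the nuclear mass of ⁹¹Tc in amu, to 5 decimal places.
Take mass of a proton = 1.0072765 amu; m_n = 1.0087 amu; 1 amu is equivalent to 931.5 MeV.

Total binding energy = 91 × 8.600 = 782.600 MeV
Mass defect = 782.600 MeV / (931.5 MeV/amu) = 0.8401503 amu
Constituent mass = 43(1.0072765) + 48(1.0087) = 91.7304895 amu
Nuclear mass = 91.7304895 − 0.8401503 = 90.8903392 amu ≈ 90.89034 amu (to 5 decimal places)

90.89034 amu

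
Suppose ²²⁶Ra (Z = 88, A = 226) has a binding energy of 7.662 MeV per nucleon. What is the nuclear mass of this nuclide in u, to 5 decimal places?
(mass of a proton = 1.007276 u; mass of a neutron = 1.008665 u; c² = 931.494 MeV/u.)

225.97710 u

Total binding energy = 226 × 7.662 = 1731.612 MeV
Mass defect = 1731.612 MeV / (931.494 MeV/u) = 1.8589621 u
Constituent mass = 88(1.007276) + 138(1.008665) = 227.836058 u
Nuclear mass = 227.836058 − 1.8589621 = 225.9770959 u ≈ 225.97710 u (to 5 decimal places)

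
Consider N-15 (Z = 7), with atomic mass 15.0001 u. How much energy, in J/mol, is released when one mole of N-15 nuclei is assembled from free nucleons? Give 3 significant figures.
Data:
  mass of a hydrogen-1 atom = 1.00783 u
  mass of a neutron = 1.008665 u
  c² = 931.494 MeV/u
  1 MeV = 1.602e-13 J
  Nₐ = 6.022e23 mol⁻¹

1.11e+13 J/mol

The nucleus contains 7 protons and 15 − 7 = 8 neutrons.
Total constituent mass: 7 × 1.00783 + 8 × 1.008665 = 15.124130 u
Mass defect Δm = 15.124130 − 15.0001 = 0.124030 u
E_B = 0.124030 × 931.494 = 115.533 MeV
Per nucleus in joules: 115.533 MeV × 1.602e-13 J/MeV = 1.8508e-11 J
Per mole: 1.8508e-11 J × 6.022e23 mol⁻¹ = 1.1146e+13 J/mol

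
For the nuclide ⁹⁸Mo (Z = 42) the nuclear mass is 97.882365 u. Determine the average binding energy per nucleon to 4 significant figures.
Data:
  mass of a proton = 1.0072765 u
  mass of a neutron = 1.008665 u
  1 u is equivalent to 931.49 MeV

8.635 MeV/nucleon

With 42 protons and 56 neutrons (A = 98):
Total constituent mass: 42 × 1.0072765 + 56 × 1.008665 = 98.7908530 u
The mass defect is 98.7908530 − 97.882365 = 0.9084880 u.
Converting to energy: 0.9084880 u × 931.49 MeV/u = 846.247 MeV
Per nucleon: 846.247 / 98 = 8.635 MeV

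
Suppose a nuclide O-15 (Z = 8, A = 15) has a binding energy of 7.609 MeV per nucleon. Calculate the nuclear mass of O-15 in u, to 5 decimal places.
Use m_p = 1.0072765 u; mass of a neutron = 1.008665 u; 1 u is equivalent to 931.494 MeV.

Total binding energy = 15 × 7.609 = 114.135 MeV
Mass defect = 114.135 MeV / (931.494 MeV/u) = 0.1225290 u
Constituent mass = 8(1.0072765) + 7(1.008665) = 15.1188670 u
Nuclear mass = 15.1188670 − 0.1225290 = 14.9963380 u ≈ 14.99634 u (to 5 decimal places)

14.99634 u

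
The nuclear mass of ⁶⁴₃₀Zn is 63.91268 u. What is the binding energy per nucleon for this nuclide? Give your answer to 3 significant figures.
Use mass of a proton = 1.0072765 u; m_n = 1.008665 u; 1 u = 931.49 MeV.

Mass of separated nucleons = 30(1.0072765) + 34(1.008665) = 30.2182950 + 34.294610 = 64.5129050 u
Δm = 64.5129050 − 63.91268 = 0.6002250 u
Converting to energy: 0.6002250 u × 931.49 MeV/u = 559.104 MeV
Dividing by A = 64 gives 8.736 MeV per nucleon.

8.74 MeV/nucleon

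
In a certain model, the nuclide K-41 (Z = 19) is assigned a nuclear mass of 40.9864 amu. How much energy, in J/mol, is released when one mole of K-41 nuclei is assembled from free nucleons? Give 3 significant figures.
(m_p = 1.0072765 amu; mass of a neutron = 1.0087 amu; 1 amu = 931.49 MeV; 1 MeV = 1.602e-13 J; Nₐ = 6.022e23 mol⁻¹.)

3.08e+13 J/mol

Σm = 19·m_p + 22·m_n = 19.1382535 + 22.1914 = 41.3296535 amu
Δm = 41.3296535 − 40.9864 = 0.3432535 amu
Converting to energy: 0.3432535 amu × 931.49 MeV/amu = 319.737 MeV
Per nucleus in joules: 319.737 MeV × 1.602e-13 J/MeV = 5.1222e-11 J
Per mole: 5.1222e-11 J × 6.022e23 mol⁻¹ = 3.0846e+13 J/mol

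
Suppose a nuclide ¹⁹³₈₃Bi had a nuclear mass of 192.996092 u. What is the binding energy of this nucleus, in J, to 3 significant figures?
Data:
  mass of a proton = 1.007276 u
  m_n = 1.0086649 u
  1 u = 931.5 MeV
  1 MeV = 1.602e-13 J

2.33e-10 J

Z = 83, so N = A − Z = 193 − 83 = 110.
Σm = 83·m_p + 110·m_n = 83.603908 + 110.9531390 = 194.5570470 u
Δm = 194.5570470 − 192.996092 = 1.5609550 u
Converting to energy: 1.5609550 u × 931.5 MeV/u = 1454.03 MeV
In joules: 1454.03 MeV × 1.602e-13 J/MeV = 2.3294e-10 J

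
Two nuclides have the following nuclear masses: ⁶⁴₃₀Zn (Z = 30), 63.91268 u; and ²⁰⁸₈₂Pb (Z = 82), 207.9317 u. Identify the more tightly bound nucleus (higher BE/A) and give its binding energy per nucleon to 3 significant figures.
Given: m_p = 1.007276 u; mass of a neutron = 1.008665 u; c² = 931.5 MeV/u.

⁶⁴₃₀Zn; 8.74 MeV/nucleon

⁶⁴₃₀Zn: Σm = 30(1.007276) + 34(1.008665) = 64.512890 u; Δm = 0.600210 u; E_B = 559.10 MeV; E_B/A = 8.736 MeV
²⁰⁸₈₂Pb: Σm = 82(1.007276) + 126(1.008665) = 209.688422 u; Δm = 1.756722 u; E_B = 1636.4 MeV; E_B/A = 7.867 MeV
⁶⁴₃₀Zn has the higher binding energy per nucleon, so it is the more tightly bound nucleus.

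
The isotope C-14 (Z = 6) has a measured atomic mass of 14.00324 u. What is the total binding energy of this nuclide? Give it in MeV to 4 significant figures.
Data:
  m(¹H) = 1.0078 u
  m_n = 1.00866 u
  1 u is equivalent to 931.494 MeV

105.1 MeV

With 6 protons and 8 neutrons (A = 14):
Total constituent mass: 6 × 1.0078 + 8 × 1.00866 = 14.11608 u
Mass defect Δm = 14.11608 − 14.00324 = 0.11284 u
E_B = 0.11284 × 931.494 = 105.110 MeV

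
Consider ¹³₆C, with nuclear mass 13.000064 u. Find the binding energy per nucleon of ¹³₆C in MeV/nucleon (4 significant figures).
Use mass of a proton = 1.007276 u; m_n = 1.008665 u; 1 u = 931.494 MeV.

Total constituent mass: 6 × 1.007276 + 7 × 1.008665 = 13.104311 u
Mass defect Δm = 13.104311 − 13.000064 = 0.104247 u
Converting to energy: 0.104247 u × 931.494 MeV/u = 97.1055 MeV
BE/A = 97.1055 MeV / 13 = 7.470 MeV/nucleon

7.470 MeV/nucleon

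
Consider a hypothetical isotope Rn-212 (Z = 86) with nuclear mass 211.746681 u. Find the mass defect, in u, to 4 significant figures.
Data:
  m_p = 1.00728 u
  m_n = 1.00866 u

1.971 u

Σm = 86·m_p + 126·m_n = 86.62608 + 127.09116 = 213.71724 u
Mass defect Δm = 213.71724 − 211.746681 = 1.970559 u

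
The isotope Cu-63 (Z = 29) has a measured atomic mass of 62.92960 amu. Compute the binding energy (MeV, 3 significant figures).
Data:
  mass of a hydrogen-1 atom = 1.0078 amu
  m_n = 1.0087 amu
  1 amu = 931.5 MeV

Total constituent mass: 29 × 1.0078 + 34 × 1.0087 = 63.5220 amu
The mass defect is 63.5220 − 62.92960 = 0.59240 amu.
E_B = 0.59240 × 931.5 = 551.821 MeV

552 MeV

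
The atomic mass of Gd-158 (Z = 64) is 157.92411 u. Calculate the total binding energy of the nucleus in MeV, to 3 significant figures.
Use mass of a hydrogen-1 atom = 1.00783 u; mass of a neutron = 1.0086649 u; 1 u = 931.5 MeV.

1300 MeV

With 64 protons and 94 neutrons (A = 158):
Σm = 64·m(¹H) + 94·m_n = 64.50112 + 94.8145006 = 159.3156206 u
Δm = 159.3156206 − 157.92411 = 1.3915106 u
E_B = 1.3915106 × 931.5 = 1296.19 MeV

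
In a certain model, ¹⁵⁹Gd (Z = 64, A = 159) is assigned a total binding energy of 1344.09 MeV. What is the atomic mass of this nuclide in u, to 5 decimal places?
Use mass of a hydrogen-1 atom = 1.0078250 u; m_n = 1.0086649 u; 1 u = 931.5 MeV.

Mass defect = 1344.09 MeV / (931.5 MeV/u) = 1.4429308 u
Constituent mass = 64(1.0078250) + 95(1.0086649) = 160.3239655 u
Atomic mass = 160.3239655 − 1.4429308 = 158.8810347 u ≈ 158.88103 u (to 5 decimal places)

158.88103 u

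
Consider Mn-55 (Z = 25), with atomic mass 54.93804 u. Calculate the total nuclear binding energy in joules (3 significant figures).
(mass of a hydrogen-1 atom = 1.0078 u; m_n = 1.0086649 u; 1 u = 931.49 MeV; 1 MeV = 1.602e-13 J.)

7.71e-11 J

Mass of separated nucleons = 25(1.0078) + 30(1.0086649) = 25.1950 + 30.2599470 = 55.4549470 u
Δm = 55.4549470 − 54.93804 = 0.5169070 u
E_B = 0.5169070 × 931.49 = 481.494 MeV
In joules: 481.494 MeV × 1.602e-13 J/MeV = 7.7135e-11 J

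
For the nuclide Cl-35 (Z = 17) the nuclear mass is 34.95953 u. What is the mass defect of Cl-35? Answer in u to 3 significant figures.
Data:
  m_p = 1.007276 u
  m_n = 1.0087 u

Mass of separated nucleons = 17(1.007276) + 18(1.0087) = 17.123692 + 18.1566 = 35.280292 u
The mass defect is 35.280292 − 34.95953 = 0.320762 u.

0.321 u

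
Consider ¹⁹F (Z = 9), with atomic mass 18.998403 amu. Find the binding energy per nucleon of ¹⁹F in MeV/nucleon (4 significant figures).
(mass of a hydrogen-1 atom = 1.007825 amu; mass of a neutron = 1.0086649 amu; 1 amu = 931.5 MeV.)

With 9 protons and 10 neutrons (A = 19):
Total constituent mass: 9 × 1.007825 + 10 × 1.0086649 = 19.1570740 amu
The mass defect is 19.1570740 − 18.998403 = 0.1586710 amu.
Converting to energy: 0.1586710 amu × 931.5 MeV/amu = 147.802 MeV
Dividing by A = 19 gives 7.779 MeV per nucleon.

7.779 MeV/nucleon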